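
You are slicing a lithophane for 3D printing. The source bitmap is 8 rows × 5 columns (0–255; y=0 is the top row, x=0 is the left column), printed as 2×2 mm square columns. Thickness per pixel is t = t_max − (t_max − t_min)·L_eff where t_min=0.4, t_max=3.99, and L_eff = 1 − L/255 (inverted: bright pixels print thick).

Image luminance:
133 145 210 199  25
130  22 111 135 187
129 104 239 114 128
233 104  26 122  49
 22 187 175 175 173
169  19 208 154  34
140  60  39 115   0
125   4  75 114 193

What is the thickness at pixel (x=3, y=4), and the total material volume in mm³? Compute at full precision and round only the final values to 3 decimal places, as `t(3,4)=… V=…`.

t(3,4)=2.864 V=330.139

span = t_max - t_min = 3.99 - 0.4 = 3.590
L(3,4) = 175, L_eff = 1 - 175/255 = 0.313725 (inverted)
t(3,4) = 3.99 - 3.590·0.313725 = 2.864
Σt over all 8·5 pixels = 61901/750 ≈ 82.5346667
V = pitch²·Σt = 2²·61901/750 = 330.139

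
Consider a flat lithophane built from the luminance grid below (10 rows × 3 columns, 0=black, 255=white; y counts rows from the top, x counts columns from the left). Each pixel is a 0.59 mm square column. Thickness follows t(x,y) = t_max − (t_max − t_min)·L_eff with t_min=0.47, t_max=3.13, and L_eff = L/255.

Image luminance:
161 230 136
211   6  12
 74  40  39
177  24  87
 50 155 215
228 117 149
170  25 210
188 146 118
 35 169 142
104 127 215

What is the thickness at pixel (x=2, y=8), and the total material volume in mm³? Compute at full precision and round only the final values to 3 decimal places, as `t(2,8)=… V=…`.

t(2,8)=1.649 V=19.033

span = t_max - t_min = 3.13 - 0.47 = 2.660
L(2,8) = 142, L_eff = 142/255 = 0.556863
t(2,8) = 3.13 - 2.660·0.556863 = 1.649
Σt over all 10·3 pixels = 139429/2550 ≈ 54.6780392
V = pitch²·Σt = 0.59²·139429/2550 = 19.033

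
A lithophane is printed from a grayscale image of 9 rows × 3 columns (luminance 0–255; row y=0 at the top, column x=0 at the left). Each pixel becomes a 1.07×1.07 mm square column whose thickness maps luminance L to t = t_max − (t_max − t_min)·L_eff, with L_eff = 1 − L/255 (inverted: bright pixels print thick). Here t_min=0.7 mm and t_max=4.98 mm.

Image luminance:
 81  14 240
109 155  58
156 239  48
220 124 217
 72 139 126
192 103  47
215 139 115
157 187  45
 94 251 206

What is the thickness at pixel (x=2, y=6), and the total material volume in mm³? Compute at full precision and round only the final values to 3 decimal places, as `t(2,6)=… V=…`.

span = t_max - t_min = 4.98 - 0.7 = 4.280
L(2,6) = 115, L_eff = 1 - 115/255 = 0.549020 (inverted)
t(2,6) = 4.98 - 4.280·0.549020 = 2.630
Σt over all 9·3 pixels = 1043261/12750 ≈ 81.8243922
V = pitch²·Σt = 1.07²·1043261/12750 = 93.681

t(2,6)=2.630 V=93.681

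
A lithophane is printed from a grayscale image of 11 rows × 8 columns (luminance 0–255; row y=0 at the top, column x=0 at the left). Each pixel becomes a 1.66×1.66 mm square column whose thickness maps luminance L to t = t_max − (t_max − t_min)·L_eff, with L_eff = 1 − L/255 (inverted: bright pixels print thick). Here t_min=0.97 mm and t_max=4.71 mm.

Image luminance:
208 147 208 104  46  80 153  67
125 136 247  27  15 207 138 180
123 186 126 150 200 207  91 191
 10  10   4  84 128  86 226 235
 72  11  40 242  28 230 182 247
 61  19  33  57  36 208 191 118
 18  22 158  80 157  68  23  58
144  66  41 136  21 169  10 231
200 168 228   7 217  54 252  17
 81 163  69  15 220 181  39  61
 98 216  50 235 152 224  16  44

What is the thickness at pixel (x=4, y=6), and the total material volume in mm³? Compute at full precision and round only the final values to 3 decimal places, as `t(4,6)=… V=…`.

t(4,6)=3.273 V=652.669

span = t_max - t_min = 4.71 - 0.97 = 3.740
L(4,6) = 157, L_eff = 1 - 157/255 = 0.384314 (inverted)
t(4,6) = 4.71 - 3.740·0.384314 = 3.273
Σt over all 11·8 pixels = 236.852
V = pitch²·Σt = 1.66²·236.852 = 652.669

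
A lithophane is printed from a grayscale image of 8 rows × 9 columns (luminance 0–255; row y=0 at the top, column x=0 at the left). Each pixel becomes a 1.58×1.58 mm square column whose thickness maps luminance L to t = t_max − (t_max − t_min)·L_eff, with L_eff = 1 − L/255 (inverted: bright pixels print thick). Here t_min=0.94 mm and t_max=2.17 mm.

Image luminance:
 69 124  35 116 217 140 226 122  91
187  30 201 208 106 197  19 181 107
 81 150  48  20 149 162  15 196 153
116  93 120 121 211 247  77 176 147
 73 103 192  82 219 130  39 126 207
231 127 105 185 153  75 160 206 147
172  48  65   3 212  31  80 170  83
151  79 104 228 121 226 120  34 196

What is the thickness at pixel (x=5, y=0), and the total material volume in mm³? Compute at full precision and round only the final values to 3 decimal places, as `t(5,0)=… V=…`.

t(5,0)=1.615 V=281.436

span = t_max - t_min = 2.17 - 0.94 = 1.230
L(5,0) = 140, L_eff = 1 - 140/255 = 0.450980 (inverted)
t(5,0) = 2.17 - 1.230·0.450980 = 1.615
Σt over all 8·9 pixels = 958261/8500 ≈ 112.7365882
V = pitch²·Σt = 1.58²·958261/8500 = 281.436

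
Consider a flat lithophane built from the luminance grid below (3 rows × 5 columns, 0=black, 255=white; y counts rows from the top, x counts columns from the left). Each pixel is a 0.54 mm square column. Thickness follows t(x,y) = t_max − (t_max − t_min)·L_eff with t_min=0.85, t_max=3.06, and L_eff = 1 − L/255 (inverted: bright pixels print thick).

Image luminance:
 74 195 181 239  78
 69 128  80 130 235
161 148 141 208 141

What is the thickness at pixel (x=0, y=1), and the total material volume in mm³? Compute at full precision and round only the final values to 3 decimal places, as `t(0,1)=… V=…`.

span = t_max - t_min = 3.06 - 0.85 = 2.210
L(0,1) = 69, L_eff = 1 - 69/255 = 0.729412 (inverted)
t(0,1) = 3.06 - 2.210·0.729412 = 1.448
Σt over all 3·5 pixels = 31.886
V = pitch²·Σt = 0.54²·31.886 = 9.298

t(0,1)=1.448 V=9.298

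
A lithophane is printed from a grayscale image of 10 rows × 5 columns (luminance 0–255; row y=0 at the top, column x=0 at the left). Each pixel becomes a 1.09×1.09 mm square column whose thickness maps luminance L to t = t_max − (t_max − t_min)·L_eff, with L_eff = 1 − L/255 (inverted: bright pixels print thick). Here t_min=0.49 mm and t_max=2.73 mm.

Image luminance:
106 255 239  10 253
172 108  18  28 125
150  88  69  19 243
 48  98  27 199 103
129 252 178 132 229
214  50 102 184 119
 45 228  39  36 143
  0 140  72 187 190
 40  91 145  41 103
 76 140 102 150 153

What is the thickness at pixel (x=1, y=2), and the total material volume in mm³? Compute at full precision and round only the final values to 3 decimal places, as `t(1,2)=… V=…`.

span = t_max - t_min = 2.73 - 0.49 = 2.240
L(1,2) = 88, L_eff = 1 - 88/255 = 0.654902 (inverted)
t(1,2) = 2.73 - 2.240·0.654902 = 1.263
Σt over all 10·5 pixels = 991991/12750 ≈ 77.8032157
V = pitch²·Σt = 1.09²·991991/12750 = 92.438

t(1,2)=1.263 V=92.438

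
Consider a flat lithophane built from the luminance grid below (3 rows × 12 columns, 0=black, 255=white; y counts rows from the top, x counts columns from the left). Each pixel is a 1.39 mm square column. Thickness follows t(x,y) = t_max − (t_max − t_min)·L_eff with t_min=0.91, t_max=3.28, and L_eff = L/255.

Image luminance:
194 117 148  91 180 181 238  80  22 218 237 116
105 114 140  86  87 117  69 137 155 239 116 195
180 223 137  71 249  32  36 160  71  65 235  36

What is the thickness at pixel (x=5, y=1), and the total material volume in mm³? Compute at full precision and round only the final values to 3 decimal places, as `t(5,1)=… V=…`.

span = t_max - t_min = 3.28 - 0.91 = 2.370
L(5,1) = 117, L_eff = 117/255 = 0.458824
t(5,1) = 3.28 - 2.370·0.458824 = 2.193
Σt over all 3·12 pixels = 618397/8500 ≈ 72.7525882
V = pitch²·Σt = 1.39²·618397/8500 = 140.565

t(5,1)=2.193 V=140.565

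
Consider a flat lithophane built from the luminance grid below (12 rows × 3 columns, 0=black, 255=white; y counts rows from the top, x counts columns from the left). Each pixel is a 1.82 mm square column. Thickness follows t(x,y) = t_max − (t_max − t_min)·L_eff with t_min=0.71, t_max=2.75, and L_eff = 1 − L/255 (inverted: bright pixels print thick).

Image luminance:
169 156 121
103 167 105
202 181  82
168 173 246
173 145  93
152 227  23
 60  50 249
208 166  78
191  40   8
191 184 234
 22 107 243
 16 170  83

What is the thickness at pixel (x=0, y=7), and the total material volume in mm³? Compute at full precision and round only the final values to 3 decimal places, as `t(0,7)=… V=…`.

t(0,7)=2.374 V=216.790

span = t_max - t_min = 2.75 - 0.71 = 2.040
L(0,7) = 208, L_eff = 1 - 208/255 = 0.184314 (inverted)
t(0,7) = 2.75 - 2.040·0.184314 = 2.374
Σt over all 12·3 pixels = 65.448
V = pitch²·Σt = 1.82²·65.448 = 216.790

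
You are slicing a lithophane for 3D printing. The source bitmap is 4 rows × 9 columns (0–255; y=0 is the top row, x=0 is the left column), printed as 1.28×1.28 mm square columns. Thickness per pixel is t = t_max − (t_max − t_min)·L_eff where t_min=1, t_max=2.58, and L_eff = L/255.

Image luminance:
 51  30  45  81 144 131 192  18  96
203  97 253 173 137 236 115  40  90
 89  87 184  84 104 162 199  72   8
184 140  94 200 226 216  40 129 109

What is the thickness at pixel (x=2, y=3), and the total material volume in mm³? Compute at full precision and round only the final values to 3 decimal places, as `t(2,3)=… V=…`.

t(2,3)=1.998 V=106.908

span = t_max - t_min = 2.58 - 1 = 1.580
L(2,3) = 94, L_eff = 94/255 = 0.368627
t(2,3) = 2.58 - 1.580·0.368627 = 1.998
Σt over all 4·9 pixels = 831959/12750 ≈ 65.2516863
V = pitch²·Σt = 1.28²·831959/12750 = 106.908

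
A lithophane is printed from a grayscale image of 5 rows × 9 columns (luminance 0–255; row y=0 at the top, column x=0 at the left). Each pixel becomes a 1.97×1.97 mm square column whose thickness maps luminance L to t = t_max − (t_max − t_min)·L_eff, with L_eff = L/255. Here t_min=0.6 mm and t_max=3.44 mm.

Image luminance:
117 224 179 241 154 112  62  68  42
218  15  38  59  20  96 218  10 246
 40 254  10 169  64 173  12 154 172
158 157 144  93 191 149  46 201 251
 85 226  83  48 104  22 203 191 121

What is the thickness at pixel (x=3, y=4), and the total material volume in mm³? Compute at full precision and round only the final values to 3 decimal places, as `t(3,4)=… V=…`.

t(3,4)=2.905 V=356.988

span = t_max - t_min = 3.44 - 0.6 = 2.840
L(3,4) = 48, L_eff = 48/255 = 0.188235
t(3,4) = 3.44 - 2.840·0.188235 = 2.905
Σt over all 5·9 pixels = 39094/425 ≈ 91.9858824
V = pitch²·Σt = 1.97²·39094/425 = 356.988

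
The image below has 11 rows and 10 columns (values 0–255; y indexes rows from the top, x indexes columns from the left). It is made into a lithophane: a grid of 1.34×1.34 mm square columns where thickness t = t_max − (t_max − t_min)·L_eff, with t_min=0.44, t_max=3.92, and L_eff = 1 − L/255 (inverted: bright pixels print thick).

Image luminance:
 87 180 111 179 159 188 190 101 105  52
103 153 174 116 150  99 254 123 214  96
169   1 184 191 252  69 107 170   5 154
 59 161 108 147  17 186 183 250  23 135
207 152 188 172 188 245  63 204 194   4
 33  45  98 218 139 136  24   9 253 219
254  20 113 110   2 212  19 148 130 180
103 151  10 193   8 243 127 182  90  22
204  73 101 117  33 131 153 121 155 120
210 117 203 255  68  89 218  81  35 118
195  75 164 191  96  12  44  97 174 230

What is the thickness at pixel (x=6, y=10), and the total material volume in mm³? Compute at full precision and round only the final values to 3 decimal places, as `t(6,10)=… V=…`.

span = t_max - t_min = 3.92 - 0.44 = 3.480
L(6,10) = 44, L_eff = 1 - 44/255 = 0.827451 (inverted)
t(6,10) = 3.92 - 3.480·0.827451 = 1.040
Σt over all 11·10 pixels = 520247/2125 ≈ 244.8221176
V = pitch²·Σt = 1.34²·520247/2125 = 439.603

t(6,10)=1.040 V=439.603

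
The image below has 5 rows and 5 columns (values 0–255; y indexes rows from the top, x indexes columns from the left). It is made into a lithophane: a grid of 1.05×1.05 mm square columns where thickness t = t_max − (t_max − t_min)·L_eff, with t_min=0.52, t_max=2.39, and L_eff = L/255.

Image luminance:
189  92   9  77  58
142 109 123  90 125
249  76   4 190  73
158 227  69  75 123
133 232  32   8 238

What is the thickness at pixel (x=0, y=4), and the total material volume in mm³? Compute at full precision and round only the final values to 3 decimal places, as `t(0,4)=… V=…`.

t(0,4)=1.415 V=42.420

span = t_max - t_min = 2.39 - 0.52 = 1.870
L(0,4) = 133, L_eff = 133/255 = 0.521569
t(0,4) = 2.39 - 1.870·0.521569 = 1.415
Σt over all 5·5 pixels = 38.476
V = pitch²·Σt = 1.05²·38.476 = 42.420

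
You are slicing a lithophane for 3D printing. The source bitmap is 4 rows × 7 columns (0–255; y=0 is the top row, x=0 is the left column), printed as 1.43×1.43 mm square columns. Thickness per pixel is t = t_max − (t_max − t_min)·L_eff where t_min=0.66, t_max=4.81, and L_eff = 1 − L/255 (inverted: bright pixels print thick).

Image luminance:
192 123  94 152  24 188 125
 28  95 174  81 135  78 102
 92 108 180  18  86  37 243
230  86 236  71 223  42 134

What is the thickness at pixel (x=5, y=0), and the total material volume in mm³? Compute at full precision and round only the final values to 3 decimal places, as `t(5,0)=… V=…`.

t(5,0)=3.720 V=150.175

span = t_max - t_min = 4.81 - 0.66 = 4.150
L(5,0) = 188, L_eff = 1 - 188/255 = 0.262745 (inverted)
t(5,0) = 4.81 - 4.150·0.262745 = 3.720
Σt over all 4·7 pixels = 374539/5100 ≈ 73.4390196
V = pitch²·Σt = 1.43²·374539/5100 = 150.175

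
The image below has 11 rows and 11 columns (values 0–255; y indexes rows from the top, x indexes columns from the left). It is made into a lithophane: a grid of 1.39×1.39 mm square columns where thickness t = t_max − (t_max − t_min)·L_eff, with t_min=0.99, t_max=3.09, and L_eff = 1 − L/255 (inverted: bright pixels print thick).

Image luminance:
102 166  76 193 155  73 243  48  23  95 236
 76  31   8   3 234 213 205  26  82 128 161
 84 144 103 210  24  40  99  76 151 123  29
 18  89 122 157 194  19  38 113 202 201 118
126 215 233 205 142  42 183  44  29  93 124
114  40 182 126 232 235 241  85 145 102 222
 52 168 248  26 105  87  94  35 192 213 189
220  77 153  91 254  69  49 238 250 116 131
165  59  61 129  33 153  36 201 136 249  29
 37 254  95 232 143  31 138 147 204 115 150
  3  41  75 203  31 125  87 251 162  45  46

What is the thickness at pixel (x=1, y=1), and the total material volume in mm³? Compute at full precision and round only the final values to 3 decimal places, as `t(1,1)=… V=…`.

t(1,1)=1.245 V=470.340

span = t_max - t_min = 3.09 - 0.99 = 2.100
L(1,1) = 31, L_eff = 1 - 31/255 = 0.878431 (inverted)
t(1,1) = 3.09 - 2.100·0.878431 = 1.245
Σt over all 11·11 pixels = 413839/1700 ≈ 243.4347059
V = pitch²·Σt = 1.39²·413839/1700 = 470.340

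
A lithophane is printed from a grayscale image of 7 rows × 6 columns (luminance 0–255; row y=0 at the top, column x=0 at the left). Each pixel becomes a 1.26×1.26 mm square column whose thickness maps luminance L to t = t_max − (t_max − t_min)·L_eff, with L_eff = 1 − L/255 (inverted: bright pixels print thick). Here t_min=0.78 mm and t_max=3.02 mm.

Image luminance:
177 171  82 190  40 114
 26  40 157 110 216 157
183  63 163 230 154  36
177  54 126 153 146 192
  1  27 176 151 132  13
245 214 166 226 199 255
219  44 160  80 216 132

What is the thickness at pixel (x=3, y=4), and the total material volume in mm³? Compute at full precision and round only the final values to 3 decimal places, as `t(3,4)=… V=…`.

span = t_max - t_min = 3.02 - 0.78 = 2.240
L(3,4) = 151, L_eff = 1 - 151/255 = 0.407843 (inverted)
t(3,4) = 3.02 - 2.240·0.407843 = 2.106
Σt over all 7·6 pixels = 534373/6375 ≈ 83.8232157
V = pitch²·Σt = 1.26²·534373/6375 = 133.078

t(3,4)=2.106 V=133.078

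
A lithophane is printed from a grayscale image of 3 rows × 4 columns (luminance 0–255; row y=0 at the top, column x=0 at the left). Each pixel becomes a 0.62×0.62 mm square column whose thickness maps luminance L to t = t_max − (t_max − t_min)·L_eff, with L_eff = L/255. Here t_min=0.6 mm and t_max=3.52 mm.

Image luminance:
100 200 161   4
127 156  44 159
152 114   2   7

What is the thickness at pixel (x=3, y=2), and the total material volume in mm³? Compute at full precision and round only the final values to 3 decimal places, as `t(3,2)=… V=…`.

span = t_max - t_min = 3.52 - 0.6 = 2.920
L(3,2) = 7, L_eff = 7/255 = 0.027451
t(3,2) = 3.52 - 2.920·0.027451 = 3.440
Σt over all 3·4 pixels = 179782/6375 ≈ 28.2010980
V = pitch²·Σt = 0.62²·179782/6375 = 10.841

t(3,2)=3.440 V=10.841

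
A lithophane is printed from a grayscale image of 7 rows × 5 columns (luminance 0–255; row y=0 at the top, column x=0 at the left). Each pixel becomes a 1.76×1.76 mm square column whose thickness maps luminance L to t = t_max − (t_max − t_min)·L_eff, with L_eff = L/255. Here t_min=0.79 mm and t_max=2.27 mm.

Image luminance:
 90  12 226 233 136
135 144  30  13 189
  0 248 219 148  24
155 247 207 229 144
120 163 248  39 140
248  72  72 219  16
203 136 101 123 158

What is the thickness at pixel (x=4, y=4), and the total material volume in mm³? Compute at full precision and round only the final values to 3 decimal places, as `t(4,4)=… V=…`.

span = t_max - t_min = 2.27 - 0.79 = 1.480
L(4,4) = 140, L_eff = 140/255 = 0.549020
t(4,4) = 2.27 - 1.480·0.549020 = 1.457
Σt over all 7·5 pixels = 434233/8500 ≈ 51.0862353
V = pitch²·Σt = 1.76²·434233/8500 = 158.245

t(4,4)=1.457 V=158.245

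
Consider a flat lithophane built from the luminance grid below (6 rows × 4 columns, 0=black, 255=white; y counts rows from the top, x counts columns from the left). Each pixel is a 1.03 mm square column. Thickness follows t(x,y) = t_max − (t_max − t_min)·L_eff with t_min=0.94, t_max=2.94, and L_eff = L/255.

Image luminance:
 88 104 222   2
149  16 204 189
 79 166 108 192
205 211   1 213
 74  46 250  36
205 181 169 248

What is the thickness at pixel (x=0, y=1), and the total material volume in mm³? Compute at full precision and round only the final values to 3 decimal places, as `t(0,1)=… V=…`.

t(0,1)=1.771 V=46.916

span = t_max - t_min = 2.94 - 0.94 = 2.000
L(0,1) = 149, L_eff = 149/255 = 0.584314
t(0,1) = 2.94 - 2.000·0.584314 = 1.771
Σt over all 6·4 pixels = 56384/1275 ≈ 44.2227451
V = pitch²·Σt = 1.03²·56384/1275 = 46.916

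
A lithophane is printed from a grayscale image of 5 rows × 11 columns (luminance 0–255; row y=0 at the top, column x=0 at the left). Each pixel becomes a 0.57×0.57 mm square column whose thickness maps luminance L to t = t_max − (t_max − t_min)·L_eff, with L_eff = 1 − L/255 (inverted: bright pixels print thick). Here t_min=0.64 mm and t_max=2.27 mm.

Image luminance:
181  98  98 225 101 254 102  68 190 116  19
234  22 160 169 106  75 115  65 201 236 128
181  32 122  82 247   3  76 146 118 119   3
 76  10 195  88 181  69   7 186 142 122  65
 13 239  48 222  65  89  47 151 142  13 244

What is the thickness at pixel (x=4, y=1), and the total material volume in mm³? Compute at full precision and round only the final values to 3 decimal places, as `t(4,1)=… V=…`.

t(4,1)=1.318 V=24.948

span = t_max - t_min = 2.27 - 0.64 = 1.630
L(4,1) = 106, L_eff = 1 - 106/255 = 0.584314 (inverted)
t(4,1) = 2.27 - 1.630·0.584314 = 1.318
Σt over all 5·11 pixels = 979039/12750 ≈ 76.7873725
V = pitch²·Σt = 0.57²·979039/12750 = 24.948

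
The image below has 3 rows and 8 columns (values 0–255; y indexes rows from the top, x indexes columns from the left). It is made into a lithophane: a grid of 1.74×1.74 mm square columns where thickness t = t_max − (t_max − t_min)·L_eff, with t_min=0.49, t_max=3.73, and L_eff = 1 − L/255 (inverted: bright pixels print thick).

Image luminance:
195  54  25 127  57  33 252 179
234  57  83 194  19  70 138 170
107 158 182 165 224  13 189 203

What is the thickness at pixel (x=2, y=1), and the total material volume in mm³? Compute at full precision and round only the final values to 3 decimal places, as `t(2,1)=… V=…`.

span = t_max - t_min = 3.73 - 0.49 = 3.240
L(2,1) = 83, L_eff = 1 - 83/255 = 0.674510 (inverted)
t(2,1) = 3.73 - 3.240·0.674510 = 1.545
Σt over all 3·8 pixels = 51.504
V = pitch²·Σt = 1.74²·51.504 = 155.934

t(2,1)=1.545 V=155.934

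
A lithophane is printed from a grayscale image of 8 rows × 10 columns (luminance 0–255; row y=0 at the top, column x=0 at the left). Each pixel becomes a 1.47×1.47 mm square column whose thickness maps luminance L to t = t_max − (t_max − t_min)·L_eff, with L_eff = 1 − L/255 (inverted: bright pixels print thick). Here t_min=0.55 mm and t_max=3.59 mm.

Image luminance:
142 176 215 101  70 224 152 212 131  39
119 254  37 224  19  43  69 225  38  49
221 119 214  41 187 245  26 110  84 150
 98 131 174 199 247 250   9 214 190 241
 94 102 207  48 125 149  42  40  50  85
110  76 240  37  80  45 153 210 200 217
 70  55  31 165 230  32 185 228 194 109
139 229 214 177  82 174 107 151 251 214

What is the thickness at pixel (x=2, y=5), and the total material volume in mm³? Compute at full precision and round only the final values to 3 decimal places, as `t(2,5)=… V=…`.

span = t_max - t_min = 3.59 - 0.55 = 3.040
L(2,5) = 240, L_eff = 1 - 240/255 = 0.058824 (inverted)
t(2,5) = 3.59 - 3.040·0.058824 = 3.411
Σt over all 8·10 pixels = 1119236/6375 ≈ 175.5664314
V = pitch²·Σt = 1.47²·1119236/6375 = 379.382

t(2,5)=3.411 V=379.382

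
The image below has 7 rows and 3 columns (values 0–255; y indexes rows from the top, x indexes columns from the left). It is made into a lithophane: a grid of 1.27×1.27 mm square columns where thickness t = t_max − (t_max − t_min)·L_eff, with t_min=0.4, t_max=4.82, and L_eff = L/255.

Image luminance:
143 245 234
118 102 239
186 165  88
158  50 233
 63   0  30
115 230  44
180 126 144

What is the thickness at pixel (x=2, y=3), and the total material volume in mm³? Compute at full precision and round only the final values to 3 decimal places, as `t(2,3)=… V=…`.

span = t_max - t_min = 4.82 - 0.4 = 4.420
L(2,3) = 233, L_eff = 233/255 = 0.913725
t(2,3) = 4.82 - 4.420·0.913725 = 0.781
Σt over all 7·3 pixels = 19153/375 ≈ 51.0746667
V = pitch²·Σt = 1.27²·19153/375 = 82.378

t(2,3)=0.781 V=82.378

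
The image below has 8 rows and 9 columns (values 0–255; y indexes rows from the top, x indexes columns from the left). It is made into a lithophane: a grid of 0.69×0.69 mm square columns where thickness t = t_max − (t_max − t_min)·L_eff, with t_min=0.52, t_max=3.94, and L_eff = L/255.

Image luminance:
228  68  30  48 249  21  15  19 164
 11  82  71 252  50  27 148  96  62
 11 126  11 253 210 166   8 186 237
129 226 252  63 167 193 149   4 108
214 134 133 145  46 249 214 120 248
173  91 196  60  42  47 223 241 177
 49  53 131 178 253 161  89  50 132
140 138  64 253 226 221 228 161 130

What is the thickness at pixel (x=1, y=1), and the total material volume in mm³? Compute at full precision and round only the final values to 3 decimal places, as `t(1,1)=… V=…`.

span = t_max - t_min = 3.94 - 0.52 = 3.420
L(1,1) = 82, L_eff = 82/255 = 0.321569
t(1,1) = 3.94 - 3.420·0.321569 = 2.840
Σt over all 8·9 pixels = 66129/425 ≈ 155.5976471
V = pitch²·Σt = 0.69²·66129/425 = 74.080

t(1,1)=2.840 V=74.080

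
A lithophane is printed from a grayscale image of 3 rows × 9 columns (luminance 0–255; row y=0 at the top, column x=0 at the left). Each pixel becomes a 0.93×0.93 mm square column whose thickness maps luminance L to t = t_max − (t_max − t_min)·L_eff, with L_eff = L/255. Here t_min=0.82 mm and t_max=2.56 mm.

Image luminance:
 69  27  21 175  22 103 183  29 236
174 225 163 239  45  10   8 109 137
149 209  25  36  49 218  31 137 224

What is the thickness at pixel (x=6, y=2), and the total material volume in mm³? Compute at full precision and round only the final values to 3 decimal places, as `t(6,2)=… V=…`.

span = t_max - t_min = 2.56 - 0.82 = 1.740
L(6,2) = 31, L_eff = 31/255 = 0.121569
t(6,2) = 2.56 - 1.740·0.121569 = 2.348
Σt over all 3·9 pixels = 205223/4250 ≈ 48.2877647
V = pitch²·Σt = 0.93²·205223/4250 = 41.764

t(6,2)=2.348 V=41.764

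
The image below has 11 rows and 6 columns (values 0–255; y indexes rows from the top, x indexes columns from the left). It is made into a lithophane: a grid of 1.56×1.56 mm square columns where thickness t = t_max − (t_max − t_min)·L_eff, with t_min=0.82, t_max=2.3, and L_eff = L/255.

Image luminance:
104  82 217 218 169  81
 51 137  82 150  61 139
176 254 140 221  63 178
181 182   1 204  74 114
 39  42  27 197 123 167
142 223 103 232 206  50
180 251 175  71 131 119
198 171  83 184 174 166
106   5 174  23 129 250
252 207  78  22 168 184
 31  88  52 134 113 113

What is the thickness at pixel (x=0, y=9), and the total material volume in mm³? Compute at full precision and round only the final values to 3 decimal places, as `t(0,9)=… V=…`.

span = t_max - t_min = 2.3 - 0.82 = 1.480
L(0,9) = 252, L_eff = 252/255 = 0.988235
t(0,9) = 2.3 - 1.480·0.988235 = 0.837
Σt over all 11·6 pixels = 213277/2125 ≈ 100.3656471
V = pitch²·Σt = 1.56²·213277/2125 = 244.250

t(0,9)=0.837 V=244.250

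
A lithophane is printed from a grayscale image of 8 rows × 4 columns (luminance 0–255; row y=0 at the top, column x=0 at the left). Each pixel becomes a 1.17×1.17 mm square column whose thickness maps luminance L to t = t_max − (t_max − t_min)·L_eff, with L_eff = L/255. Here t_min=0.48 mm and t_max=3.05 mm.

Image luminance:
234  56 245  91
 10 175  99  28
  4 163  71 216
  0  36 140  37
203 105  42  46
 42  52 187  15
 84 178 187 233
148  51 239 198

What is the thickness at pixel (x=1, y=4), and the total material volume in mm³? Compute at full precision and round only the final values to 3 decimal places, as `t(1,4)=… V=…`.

t(1,4)=1.992 V=83.731

span = t_max - t_min = 3.05 - 0.48 = 2.570
L(1,4) = 105, L_eff = 105/255 = 0.411765
t(1,4) = 3.05 - 2.570·0.411765 = 1.992
Σt over all 8·4 pixels = 103983/1700 ≈ 61.1664706
V = pitch²·Σt = 1.17²·103983/1700 = 83.731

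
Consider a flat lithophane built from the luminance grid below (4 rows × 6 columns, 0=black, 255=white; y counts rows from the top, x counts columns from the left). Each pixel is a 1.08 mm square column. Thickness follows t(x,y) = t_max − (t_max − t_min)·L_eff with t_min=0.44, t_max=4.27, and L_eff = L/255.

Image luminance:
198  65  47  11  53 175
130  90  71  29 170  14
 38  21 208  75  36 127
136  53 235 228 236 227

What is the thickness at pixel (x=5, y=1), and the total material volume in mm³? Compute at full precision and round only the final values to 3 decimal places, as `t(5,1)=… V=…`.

t(5,1)=4.060 V=72.705

span = t_max - t_min = 4.27 - 0.44 = 3.830
L(5,1) = 14, L_eff = 14/255 = 0.054902
t(5,1) = 4.27 - 3.830·0.054902 = 4.060
Σt over all 4·6 pixels = 529827/8500 ≈ 62.3325882
V = pitch²·Σt = 1.08²·529827/8500 = 72.705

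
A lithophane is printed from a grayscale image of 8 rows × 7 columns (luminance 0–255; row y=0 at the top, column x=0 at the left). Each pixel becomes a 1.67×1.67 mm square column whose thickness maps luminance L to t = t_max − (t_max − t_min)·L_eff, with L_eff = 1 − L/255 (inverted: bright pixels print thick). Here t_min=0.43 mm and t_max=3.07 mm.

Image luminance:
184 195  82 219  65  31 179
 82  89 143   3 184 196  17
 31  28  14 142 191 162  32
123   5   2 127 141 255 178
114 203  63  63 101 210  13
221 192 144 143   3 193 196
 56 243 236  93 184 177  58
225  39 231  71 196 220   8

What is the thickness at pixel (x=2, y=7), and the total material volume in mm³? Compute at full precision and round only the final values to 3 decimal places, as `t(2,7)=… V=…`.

span = t_max - t_min = 3.07 - 0.43 = 2.640
L(2,7) = 231, L_eff = 1 - 231/255 = 0.094118 (inverted)
t(2,7) = 3.07 - 2.640·0.094118 = 2.822
Σt over all 8·7 pixels = 205082/2125 ≈ 96.5091765
V = pitch²·Σt = 1.67²·205082/2125 = 269.154

t(2,7)=2.822 V=269.154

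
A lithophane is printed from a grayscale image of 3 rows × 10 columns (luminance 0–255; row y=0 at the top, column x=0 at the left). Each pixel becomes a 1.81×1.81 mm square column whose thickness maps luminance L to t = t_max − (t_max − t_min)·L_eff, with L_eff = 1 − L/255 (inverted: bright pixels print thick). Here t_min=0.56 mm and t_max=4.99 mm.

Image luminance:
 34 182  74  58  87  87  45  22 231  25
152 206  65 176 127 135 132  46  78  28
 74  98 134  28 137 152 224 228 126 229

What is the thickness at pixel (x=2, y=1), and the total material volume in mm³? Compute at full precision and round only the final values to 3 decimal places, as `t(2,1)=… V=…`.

t(2,1)=1.689 V=249.685

span = t_max - t_min = 4.99 - 0.56 = 4.430
L(2,1) = 65, L_eff = 1 - 65/255 = 0.745098 (inverted)
t(2,1) = 4.99 - 4.430·0.745098 = 1.689
Σt over all 3·10 pixels = 32391/425 ≈ 76.2141176
V = pitch²·Σt = 1.81²·32391/425 = 249.685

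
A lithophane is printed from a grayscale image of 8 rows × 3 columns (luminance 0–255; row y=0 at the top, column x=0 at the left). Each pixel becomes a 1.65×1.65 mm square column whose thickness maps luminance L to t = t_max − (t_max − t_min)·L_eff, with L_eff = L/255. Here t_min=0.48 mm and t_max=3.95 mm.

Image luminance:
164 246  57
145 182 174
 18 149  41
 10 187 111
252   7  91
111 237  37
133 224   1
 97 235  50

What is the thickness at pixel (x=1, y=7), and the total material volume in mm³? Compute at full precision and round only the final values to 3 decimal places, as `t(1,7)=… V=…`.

span = t_max - t_min = 3.95 - 0.48 = 3.470
L(1,7) = 235, L_eff = 235/255 = 0.921569
t(1,7) = 3.95 - 3.470·0.921569 = 0.752
Σt over all 8·3 pixels = 1390627/25500 ≈ 54.5343922
V = pitch²·Σt = 1.65²·1390627/25500 = 148.470

t(1,7)=0.752 V=148.470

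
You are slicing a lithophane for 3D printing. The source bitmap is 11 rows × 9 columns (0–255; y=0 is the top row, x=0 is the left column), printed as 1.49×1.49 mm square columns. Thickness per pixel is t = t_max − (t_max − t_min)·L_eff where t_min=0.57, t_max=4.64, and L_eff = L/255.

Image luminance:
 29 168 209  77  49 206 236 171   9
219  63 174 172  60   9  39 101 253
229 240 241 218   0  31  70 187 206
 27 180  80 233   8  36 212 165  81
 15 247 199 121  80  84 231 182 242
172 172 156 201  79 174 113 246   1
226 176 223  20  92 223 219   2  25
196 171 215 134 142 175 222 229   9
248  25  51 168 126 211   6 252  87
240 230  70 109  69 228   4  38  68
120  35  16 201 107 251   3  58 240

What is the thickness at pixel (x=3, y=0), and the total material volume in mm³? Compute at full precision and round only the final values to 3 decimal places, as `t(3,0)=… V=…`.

t(3,0)=3.411 V=546.313

span = t_max - t_min = 4.64 - 0.57 = 4.070
L(3,0) = 77, L_eff = 77/255 = 0.301961
t(3,0) = 4.64 - 4.070·0.301961 = 3.411
Σt over all 11·9 pixels = 6274939/25500 ≈ 246.0760392
V = pitch²·Σt = 1.49²·6274939/25500 = 546.313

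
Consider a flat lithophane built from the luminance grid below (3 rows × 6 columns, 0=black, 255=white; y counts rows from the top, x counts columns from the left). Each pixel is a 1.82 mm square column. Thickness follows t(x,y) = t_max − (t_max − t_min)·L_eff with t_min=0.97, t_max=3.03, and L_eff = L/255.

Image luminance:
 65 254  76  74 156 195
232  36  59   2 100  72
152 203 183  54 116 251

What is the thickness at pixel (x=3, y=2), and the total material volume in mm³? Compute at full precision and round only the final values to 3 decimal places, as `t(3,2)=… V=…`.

t(3,2)=2.594 V=119.648

span = t_max - t_min = 3.03 - 0.97 = 2.060
L(3,2) = 54, L_eff = 54/255 = 0.211765
t(3,2) = 3.03 - 2.060·0.211765 = 2.594
Σt over all 3·6 pixels = 30703/850 ≈ 36.1211765
V = pitch²·Σt = 1.82²·30703/850 = 119.648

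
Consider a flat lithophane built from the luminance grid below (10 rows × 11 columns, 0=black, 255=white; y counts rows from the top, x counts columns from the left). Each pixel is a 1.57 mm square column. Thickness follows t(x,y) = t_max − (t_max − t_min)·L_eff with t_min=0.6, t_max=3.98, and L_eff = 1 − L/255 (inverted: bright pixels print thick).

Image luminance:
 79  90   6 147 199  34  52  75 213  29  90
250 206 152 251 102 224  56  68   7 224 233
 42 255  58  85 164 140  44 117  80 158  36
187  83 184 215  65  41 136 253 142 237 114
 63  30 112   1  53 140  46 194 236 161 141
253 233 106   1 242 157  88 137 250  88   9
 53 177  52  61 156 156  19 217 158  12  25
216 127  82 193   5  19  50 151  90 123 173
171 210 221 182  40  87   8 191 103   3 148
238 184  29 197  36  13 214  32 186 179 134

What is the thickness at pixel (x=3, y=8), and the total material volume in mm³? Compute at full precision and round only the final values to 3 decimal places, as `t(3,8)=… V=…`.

t(3,8)=3.012 V=603.265

span = t_max - t_min = 3.98 - 0.6 = 3.380
L(3,8) = 182, L_eff = 1 - 182/255 = 0.286275 (inverted)
t(3,8) = 3.98 - 3.380·0.286275 = 3.012
Σt over all 10·11 pixels = 208031/850 ≈ 244.7423529
V = pitch²·Σt = 1.57²·208031/850 = 603.265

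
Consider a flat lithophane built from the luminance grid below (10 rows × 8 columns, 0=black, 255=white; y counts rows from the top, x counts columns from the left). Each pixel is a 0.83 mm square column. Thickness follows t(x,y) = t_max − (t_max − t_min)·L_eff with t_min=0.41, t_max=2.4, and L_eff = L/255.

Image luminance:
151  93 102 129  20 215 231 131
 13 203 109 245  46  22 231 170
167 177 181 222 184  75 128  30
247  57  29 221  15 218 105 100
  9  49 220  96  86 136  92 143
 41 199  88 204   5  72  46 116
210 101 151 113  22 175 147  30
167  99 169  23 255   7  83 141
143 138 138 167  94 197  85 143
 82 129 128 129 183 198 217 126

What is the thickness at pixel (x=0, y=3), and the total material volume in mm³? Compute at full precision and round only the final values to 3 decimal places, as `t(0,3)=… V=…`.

t(0,3)=0.472 V=78.190

span = t_max - t_min = 2.4 - 0.41 = 1.990
L(0,3) = 247, L_eff = 247/255 = 0.968627
t(0,3) = 2.4 - 1.990·0.968627 = 0.472
Σt over all 10·8 pixels = 964753/8500 ≈ 113.5003529
V = pitch²·Σt = 0.83²·964753/8500 = 78.190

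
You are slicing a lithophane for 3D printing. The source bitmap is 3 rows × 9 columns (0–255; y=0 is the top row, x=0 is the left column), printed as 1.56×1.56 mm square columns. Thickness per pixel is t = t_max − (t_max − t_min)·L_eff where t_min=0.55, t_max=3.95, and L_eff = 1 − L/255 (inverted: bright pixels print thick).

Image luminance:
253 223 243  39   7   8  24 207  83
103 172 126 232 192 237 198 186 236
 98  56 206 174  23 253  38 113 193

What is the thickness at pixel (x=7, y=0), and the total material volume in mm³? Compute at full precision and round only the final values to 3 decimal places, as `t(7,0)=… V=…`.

t(7,0)=3.310 V=163.432

span = t_max - t_min = 3.95 - 0.55 = 3.400
L(7,0) = 207, L_eff = 1 - 207/255 = 0.188235 (inverted)
t(7,0) = 3.95 - 3.400·0.188235 = 3.310
Σt over all 3·9 pixels = 20147/300 ≈ 67.1566667
V = pitch²·Σt = 1.56²·20147/300 = 163.432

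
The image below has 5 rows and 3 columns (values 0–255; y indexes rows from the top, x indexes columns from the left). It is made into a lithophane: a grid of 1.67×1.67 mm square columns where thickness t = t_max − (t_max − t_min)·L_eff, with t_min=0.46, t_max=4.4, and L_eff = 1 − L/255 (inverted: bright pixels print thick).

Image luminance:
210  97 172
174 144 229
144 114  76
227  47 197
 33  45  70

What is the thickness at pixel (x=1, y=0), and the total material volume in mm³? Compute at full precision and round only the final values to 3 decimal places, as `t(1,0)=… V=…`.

t(1,0)=1.959 V=104.521

span = t_max - t_min = 4.4 - 0.46 = 3.940
L(1,0) = 97, L_eff = 1 - 97/255 = 0.619608 (inverted)
t(1,0) = 4.4 - 3.940·0.619608 = 1.959
Σt over all 5·3 pixels = 238919/6375 ≈ 37.4774902
V = pitch²·Σt = 1.67²·238919/6375 = 104.521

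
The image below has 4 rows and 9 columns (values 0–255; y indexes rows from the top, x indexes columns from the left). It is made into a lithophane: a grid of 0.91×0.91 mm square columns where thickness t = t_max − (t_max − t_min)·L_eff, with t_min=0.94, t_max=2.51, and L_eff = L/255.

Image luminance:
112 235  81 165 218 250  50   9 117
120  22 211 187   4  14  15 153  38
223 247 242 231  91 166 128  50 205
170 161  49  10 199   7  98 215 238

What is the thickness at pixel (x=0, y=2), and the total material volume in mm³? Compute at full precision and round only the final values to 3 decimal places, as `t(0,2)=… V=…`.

span = t_max - t_min = 2.51 - 0.94 = 1.570
L(0,2) = 223, L_eff = 223/255 = 0.874510
t(0,2) = 2.51 - 1.570·0.874510 = 1.137
Σt over all 4·9 pixels = 520471/8500 ≈ 61.2318824
V = pitch²·Σt = 0.91²·520471/8500 = 50.706

t(0,2)=1.137 V=50.706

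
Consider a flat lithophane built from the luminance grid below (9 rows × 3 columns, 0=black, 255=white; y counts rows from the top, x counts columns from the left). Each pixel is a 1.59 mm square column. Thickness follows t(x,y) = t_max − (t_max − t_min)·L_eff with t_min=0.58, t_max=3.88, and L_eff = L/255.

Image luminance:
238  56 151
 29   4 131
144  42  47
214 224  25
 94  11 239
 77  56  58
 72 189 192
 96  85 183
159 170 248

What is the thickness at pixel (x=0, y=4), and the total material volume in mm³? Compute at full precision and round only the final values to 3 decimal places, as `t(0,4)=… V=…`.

span = t_max - t_min = 3.88 - 0.58 = 3.300
L(0,4) = 94, L_eff = 94/255 = 0.368627
t(0,4) = 3.88 - 3.300·0.368627 = 2.664
Σt over all 9·3 pixels = 26736/425 ≈ 62.9082353
V = pitch²·Σt = 1.59²·26736/425 = 159.038

t(0,4)=2.664 V=159.038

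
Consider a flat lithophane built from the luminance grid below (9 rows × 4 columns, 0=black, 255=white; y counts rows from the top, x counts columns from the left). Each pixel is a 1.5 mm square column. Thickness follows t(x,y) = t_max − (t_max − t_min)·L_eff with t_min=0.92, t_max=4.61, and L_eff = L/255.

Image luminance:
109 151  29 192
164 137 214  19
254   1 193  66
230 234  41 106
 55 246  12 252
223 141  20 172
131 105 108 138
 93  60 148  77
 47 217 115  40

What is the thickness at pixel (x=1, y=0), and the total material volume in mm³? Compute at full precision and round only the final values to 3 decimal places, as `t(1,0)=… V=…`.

span = t_max - t_min = 4.61 - 0.92 = 3.690
L(1,0) = 151, L_eff = 151/255 = 0.592157
t(1,0) = 4.61 - 3.690·0.592157 = 2.425
Σt over all 9·4 pixels = 42612/425 ≈ 100.2635294
V = pitch²·Σt = 1.5²·42612/425 = 225.593

t(1,0)=2.425 V=225.593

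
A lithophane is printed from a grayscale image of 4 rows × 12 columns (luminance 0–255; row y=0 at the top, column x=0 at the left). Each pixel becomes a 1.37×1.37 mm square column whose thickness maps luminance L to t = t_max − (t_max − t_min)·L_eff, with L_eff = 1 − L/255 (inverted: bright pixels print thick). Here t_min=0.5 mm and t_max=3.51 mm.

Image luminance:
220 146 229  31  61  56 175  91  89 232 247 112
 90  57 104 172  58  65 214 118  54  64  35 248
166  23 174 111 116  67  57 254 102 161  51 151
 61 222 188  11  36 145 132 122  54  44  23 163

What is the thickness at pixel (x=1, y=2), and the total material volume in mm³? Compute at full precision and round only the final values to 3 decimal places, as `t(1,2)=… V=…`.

span = t_max - t_min = 3.51 - 0.5 = 3.010
L(1,2) = 23, L_eff = 1 - 23/255 = 0.909804 (inverted)
t(1,2) = 3.51 - 3.010·0.909804 = 0.771
Σt over all 4·12 pixels = 1149101/12750 ≈ 90.1255686
V = pitch²·Σt = 1.37²·1149101/12750 = 169.157

t(1,2)=0.771 V=169.157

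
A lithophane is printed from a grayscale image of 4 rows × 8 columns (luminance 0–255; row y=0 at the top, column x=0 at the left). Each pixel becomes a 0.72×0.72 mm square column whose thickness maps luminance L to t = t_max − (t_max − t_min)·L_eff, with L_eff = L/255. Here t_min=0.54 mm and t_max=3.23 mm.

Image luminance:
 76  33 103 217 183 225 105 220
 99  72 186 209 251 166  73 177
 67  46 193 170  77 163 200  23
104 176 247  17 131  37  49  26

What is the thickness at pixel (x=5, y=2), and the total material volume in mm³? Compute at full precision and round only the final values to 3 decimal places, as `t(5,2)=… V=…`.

t(5,2)=1.511 V=31.046

span = t_max - t_min = 3.23 - 0.54 = 2.690
L(5,2) = 163, L_eff = 163/255 = 0.639216
t(5,2) = 3.23 - 2.690·0.639216 = 1.511
Σt over all 4·8 pixels = 1527131/25500 ≈ 59.8874902
V = pitch²·Σt = 0.72²·1527131/25500 = 31.046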